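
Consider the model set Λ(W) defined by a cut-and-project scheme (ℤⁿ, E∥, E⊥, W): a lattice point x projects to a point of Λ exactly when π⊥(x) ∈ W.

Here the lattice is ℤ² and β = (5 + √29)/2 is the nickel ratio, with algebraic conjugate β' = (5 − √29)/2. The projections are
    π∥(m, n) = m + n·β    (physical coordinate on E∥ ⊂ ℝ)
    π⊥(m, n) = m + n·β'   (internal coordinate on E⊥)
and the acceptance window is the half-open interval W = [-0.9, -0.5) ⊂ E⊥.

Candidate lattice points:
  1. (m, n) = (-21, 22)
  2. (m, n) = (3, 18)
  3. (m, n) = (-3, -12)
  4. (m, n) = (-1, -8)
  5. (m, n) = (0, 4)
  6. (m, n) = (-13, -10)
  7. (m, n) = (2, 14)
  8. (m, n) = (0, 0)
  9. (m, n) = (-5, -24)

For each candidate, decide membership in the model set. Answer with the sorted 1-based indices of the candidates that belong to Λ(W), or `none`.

3, 5, 7

β' = (5−√29)/2 ≈ -0.19258.
#1 (-21,22): internal coord -21 + (22)·β' = -25.23681; -25.23681 ∉ [-0.9, -0.5) → out
#2 (3,18): internal coord 3 + (18)·β' = -0.46648; -0.46648 ∉ [-0.9, -0.5) → out
#3 (-3,-12): internal coord -3 + (-12)·β' = -0.68901; -0.68901 ∈ [-0.9, -0.5) → IN Λ
#4 (-1,-8): internal coord -1 + (-8)·β' = +0.54066; +0.54066 ∉ [-0.9, -0.5) → out
#5 (0,4): internal coord 0 + (4)·β' = -0.77033; -0.77033 ∈ [-0.9, -0.5) → IN Λ
#6 (-13,-10): internal coord -13 + (-10)·β' = -11.07418; -11.07418 ∉ [-0.9, -0.5) → out
#7 (2,14): internal coord 2 + (14)·β' = -0.69615; -0.69615 ∈ [-0.9, -0.5) → IN Λ
#8 (0,0): internal coord 0 + (0)·β' = +0.00000; +0.00000 ∉ [-0.9, -0.5) → out
#9 (-5,-24): internal coord -5 + (-24)·β' = -0.37802; -0.37802 ∉ [-0.9, -0.5) → out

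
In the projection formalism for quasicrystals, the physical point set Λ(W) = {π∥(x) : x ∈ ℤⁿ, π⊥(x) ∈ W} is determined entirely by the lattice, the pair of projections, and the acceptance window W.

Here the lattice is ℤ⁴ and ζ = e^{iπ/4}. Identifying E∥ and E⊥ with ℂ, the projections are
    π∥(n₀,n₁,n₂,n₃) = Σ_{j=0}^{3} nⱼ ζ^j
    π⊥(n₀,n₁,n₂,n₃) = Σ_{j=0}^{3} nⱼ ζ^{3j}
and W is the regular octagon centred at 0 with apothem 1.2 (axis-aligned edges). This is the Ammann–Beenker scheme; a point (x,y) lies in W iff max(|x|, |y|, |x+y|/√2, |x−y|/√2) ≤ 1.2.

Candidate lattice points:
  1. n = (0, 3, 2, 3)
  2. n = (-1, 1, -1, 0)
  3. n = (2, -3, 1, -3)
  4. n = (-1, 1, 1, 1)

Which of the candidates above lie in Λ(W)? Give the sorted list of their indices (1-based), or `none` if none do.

4

π⊥(n) = n₀ + n₁ζ³ + n₂ζ⁶ + n₃ζ⁹ where ζ = e^{iπ/4}.
#1 (0, 3, 2, 3): internal (0.00000, 2.24264); octagon support 2.24264 vs apothem 1.2 → ∉ W
#2 (-1, 1, -1, 0): internal (-1.70711, 1.70711); octagon support 2.41421 vs apothem 1.2 → ∉ W
#3 (2, -3, 1, -3): internal (2.00000, -5.24264); octagon support 5.24264 vs apothem 1.2 → ∉ W
#4 (-1, 1, 1, 1): internal (-1.00000, 0.41421); octagon support 1.00000 vs apothem 1.2 → ∈ W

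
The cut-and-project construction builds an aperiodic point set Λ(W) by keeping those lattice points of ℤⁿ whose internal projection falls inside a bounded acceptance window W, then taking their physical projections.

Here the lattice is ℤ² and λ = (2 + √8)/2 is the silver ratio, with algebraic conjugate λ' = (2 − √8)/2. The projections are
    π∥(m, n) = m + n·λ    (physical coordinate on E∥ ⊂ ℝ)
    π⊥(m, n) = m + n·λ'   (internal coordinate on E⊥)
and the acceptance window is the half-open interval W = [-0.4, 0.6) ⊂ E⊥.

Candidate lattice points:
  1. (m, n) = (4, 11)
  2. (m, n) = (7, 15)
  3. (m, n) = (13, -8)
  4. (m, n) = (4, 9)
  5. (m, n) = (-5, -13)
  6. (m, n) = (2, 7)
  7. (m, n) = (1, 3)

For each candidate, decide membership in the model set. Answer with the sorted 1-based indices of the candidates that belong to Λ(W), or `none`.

λ' = (2−√8)/2 ≈ -0.4142.
candidate 1: (m,n)=(4,11) → π∥ = 4+11·λ ≈ 30.5563, π⊥ = 4+11·λ' ≈ -0.5563 ∉ [-0.4, 0.6) ⇒ out
candidate 2: (m,n)=(7,15) → π∥ = 7+15·λ ≈ 43.2132, π⊥ = 7+15·λ' ≈ 0.7868 ∉ [-0.4, 0.6) ⇒ out
candidate 3: (m,n)=(13,-8) → π∥ = 13-8·λ ≈ -6.3137, π⊥ = 13-8·λ' ≈ 16.3137 ∉ [-0.4, 0.6) ⇒ out
candidate 4: (m,n)=(4,9) → π∥ = 4+9·λ ≈ 25.7279, π⊥ = 4+9·λ' ≈ 0.2721 ∈ [-0.4, 0.6) ⇒ IN Λ
candidate 5: (m,n)=(-5,-13) → π∥ = -5-13·λ ≈ -36.3848, π⊥ = -5-13·λ' ≈ 0.3848 ∈ [-0.4, 0.6) ⇒ IN Λ
candidate 6: (m,n)=(2,7) → π∥ = 2+7·λ ≈ 18.8995, π⊥ = 2+7·λ' ≈ -0.8995 ∉ [-0.4, 0.6) ⇒ out
candidate 7: (m,n)=(1,3) → π∥ = 1+3·λ ≈ 8.2426, π⊥ = 1+3·λ' ≈ -0.2426 ∈ [-0.4, 0.6) ⇒ IN Λ

4, 5, 7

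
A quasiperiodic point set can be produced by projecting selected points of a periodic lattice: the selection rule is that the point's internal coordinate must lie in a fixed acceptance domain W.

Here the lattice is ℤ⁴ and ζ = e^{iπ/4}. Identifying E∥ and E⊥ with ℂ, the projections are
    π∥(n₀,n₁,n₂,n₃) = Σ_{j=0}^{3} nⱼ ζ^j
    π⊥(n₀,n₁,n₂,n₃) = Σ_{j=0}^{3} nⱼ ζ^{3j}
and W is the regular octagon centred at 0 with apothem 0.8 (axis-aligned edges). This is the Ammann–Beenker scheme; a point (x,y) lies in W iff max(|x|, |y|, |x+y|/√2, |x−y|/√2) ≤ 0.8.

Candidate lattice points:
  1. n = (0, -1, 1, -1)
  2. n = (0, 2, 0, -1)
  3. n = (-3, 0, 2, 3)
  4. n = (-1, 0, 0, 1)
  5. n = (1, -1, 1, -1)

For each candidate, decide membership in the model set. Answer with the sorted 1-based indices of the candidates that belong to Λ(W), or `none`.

With ζ = e^{iπ/4} the internal vectors are ζ^0,ζ^3,ζ^6,ζ^9.
candidate 1: n = (0, -1, 1, -1) → π⊥ ≈ (+0.000000, -2.414214); max(|x|,|y|,|x±y|/√2) = 2.414214 > 0.8 ⇒ ∉ W
candidate 2: n = (0, 2, 0, -1) → π⊥ ≈ (-2.121320, +0.707107); max(|x|,|y|,|x±y|/√2) = 2.121320 > 0.8 ⇒ ∉ W
candidate 3: n = (-3, 0, 2, 3) → π⊥ ≈ (-0.878680, +0.121320); max(|x|,|y|,|x±y|/√2) = 0.878680 > 0.8 ⇒ ∉ W
candidate 4: n = (-1, 0, 0, 1) → π⊥ ≈ (-0.292893, +0.707107); max(|x|,|y|,|x±y|/√2) = 0.707107 ≤ 0.8 ⇒ ∈ W
candidate 5: n = (1, -1, 1, -1) → π⊥ ≈ (+1.000000, -2.414214); max(|x|,|y|,|x±y|/√2) = 2.414214 > 0.8 ⇒ ∉ W

4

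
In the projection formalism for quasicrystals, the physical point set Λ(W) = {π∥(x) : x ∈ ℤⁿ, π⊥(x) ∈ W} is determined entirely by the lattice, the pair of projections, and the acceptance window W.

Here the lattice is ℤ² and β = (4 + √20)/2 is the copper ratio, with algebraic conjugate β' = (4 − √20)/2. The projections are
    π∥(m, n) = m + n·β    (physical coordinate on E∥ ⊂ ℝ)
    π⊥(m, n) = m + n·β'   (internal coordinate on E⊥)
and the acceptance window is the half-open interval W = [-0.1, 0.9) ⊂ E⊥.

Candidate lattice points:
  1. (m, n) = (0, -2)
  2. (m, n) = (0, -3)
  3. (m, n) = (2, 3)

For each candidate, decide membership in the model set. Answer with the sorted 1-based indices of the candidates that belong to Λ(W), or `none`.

β' = (4−√20)/2 ≈ -0.236068.
candidate 1: (m,n)=(0,-2) → π∥ = 0-2·β ≈ -8.472136, π⊥ = 0-2·β' ≈ 0.472136 ∈ [-0.1, 0.9) ⇒ IN Λ
candidate 2: (m,n)=(0,-3) → π∥ = 0-3·β ≈ -12.708204, π⊥ = 0-3·β' ≈ 0.708204 ∈ [-0.1, 0.9) ⇒ IN Λ
candidate 3: (m,n)=(2,3) → π∥ = 2+3·β ≈ 14.708204, π⊥ = 2+3·β' ≈ 1.291796 ∉ [-0.1, 0.9) ⇒ out

1, 2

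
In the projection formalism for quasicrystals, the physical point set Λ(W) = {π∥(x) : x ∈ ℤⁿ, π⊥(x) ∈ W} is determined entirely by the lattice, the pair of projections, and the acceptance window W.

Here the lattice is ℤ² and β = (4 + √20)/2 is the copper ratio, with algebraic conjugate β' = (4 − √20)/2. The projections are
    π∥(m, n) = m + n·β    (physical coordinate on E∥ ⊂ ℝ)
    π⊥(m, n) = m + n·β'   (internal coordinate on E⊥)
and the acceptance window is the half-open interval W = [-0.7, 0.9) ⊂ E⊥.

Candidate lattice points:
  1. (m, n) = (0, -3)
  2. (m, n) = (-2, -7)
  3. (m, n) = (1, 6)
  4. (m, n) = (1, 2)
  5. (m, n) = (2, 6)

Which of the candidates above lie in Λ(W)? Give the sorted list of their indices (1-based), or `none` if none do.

β' = (4−√20)/2 ≈ -0.2361.
#1 (0,-3): internal coord 0 + (-3)·β' = +0.7082; +0.7082 ∈ [-0.7, 0.9) → IN Λ
#2 (-2,-7): internal coord -2 + (-7)·β' = -0.3475; -0.3475 ∈ [-0.7, 0.9) → IN Λ
#3 (1,6): internal coord 1 + (6)·β' = -0.4164; -0.4164 ∈ [-0.7, 0.9) → IN Λ
#4 (1,2): internal coord 1 + (2)·β' = +0.5279; +0.5279 ∈ [-0.7, 0.9) → IN Λ
#5 (2,6): internal coord 2 + (6)·β' = +0.5836; +0.5836 ∈ [-0.7, 0.9) → IN Λ

1, 2, 3, 4, 5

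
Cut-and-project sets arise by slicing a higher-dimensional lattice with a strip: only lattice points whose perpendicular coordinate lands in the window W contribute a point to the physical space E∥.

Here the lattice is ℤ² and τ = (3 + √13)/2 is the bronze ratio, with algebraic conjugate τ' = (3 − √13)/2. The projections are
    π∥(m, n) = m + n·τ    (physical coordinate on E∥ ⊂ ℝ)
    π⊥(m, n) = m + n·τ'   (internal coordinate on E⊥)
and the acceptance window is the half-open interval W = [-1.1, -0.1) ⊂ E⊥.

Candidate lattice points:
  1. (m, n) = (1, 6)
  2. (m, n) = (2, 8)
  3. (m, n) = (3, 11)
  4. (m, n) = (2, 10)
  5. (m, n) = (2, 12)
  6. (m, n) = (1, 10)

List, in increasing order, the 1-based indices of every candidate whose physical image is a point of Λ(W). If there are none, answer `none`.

Compute τ' = (3−√13)/2 = -0.302776, so π⊥(m,n) = m -0.302776·n.
#1 (1,6): internal coord 1 + (6)·τ' = -0.816654; -0.816654 ∈ [-1.1, -0.1) → IN Λ
#2 (2,8): internal coord 2 + (8)·τ' = -0.422205; -0.422205 ∈ [-1.1, -0.1) → IN Λ
#3 (3,11): internal coord 3 + (11)·τ' = -0.330532; -0.330532 ∈ [-1.1, -0.1) → IN Λ
#4 (2,10): internal coord 2 + (10)·τ' = -1.027756; -1.027756 ∈ [-1.1, -0.1) → IN Λ
#5 (2,12): internal coord 2 + (12)·τ' = -1.633308; -1.633308 ∉ [-1.1, -0.1) → out
#6 (1,10): internal coord 1 + (10)·τ' = -2.027756; -2.027756 ∉ [-1.1, -0.1) → out

1, 2, 3, 4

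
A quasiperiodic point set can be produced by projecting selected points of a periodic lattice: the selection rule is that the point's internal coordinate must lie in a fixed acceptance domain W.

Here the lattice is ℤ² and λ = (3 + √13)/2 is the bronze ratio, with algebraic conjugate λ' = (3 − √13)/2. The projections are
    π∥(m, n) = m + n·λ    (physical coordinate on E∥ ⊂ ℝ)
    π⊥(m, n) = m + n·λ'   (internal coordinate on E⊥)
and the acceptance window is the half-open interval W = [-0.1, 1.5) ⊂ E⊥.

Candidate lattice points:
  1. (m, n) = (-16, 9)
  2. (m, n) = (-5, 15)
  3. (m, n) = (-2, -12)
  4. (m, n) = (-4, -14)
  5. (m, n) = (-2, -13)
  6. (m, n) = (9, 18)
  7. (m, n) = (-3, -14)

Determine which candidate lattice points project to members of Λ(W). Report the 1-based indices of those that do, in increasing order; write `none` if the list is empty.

4, 7

λ' = (3−√13)/2 ≈ -0.30278.
#1 (-16,9): internal coord -16 + (9)·λ' = -18.72498; -18.72498 ∉ [-0.1, 1.5) → out
#2 (-5,15): internal coord -5 + (15)·λ' = -9.54163; -9.54163 ∉ [-0.1, 1.5) → out
#3 (-2,-12): internal coord -2 + (-12)·λ' = +1.63331; +1.63331 ∉ [-0.1, 1.5) → out
#4 (-4,-14): internal coord -4 + (-14)·λ' = +0.23886; +0.23886 ∈ [-0.1, 1.5) → IN Λ
#5 (-2,-13): internal coord -2 + (-13)·λ' = +1.93608; +1.93608 ∉ [-0.1, 1.5) → out
#6 (9,18): internal coord 9 + (18)·λ' = +3.55004; +3.55004 ∉ [-0.1, 1.5) → out
#7 (-3,-14): internal coord -3 + (-14)·λ' = +1.23886; +1.23886 ∈ [-0.1, 1.5) → IN Λ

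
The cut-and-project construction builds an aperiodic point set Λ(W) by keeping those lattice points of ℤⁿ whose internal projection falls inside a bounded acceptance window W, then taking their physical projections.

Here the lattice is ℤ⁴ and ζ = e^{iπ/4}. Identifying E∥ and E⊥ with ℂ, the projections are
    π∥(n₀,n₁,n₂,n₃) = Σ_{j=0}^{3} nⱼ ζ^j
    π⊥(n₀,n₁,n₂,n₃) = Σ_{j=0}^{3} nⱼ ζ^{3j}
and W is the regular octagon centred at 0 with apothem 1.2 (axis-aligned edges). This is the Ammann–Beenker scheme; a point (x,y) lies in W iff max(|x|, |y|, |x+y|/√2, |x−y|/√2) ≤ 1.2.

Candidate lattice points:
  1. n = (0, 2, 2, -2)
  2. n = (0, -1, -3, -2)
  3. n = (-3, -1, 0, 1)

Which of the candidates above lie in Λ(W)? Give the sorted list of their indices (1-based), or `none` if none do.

With ζ = e^{iπ/4} the internal vectors are ζ^0,ζ^3,ζ^6,ζ^9.
candidate 1: n = (0, 2, 2, -2) → π⊥ ≈ (-2.828427, -2.000000); max(|x|,|y|,|x±y|/√2) = 3.414214 > 1.2 ⇒ ∉ W
candidate 2: n = (0, -1, -3, -2) → π⊥ ≈ (-0.707107, +0.878680); max(|x|,|y|,|x±y|/√2) = 1.121320 ≤ 1.2 ⇒ ∈ W
candidate 3: n = (-3, -1, 0, 1) → π⊥ ≈ (-1.585786, +0.000000); max(|x|,|y|,|x±y|/√2) = 1.585786 > 1.2 ⇒ ∉ W

2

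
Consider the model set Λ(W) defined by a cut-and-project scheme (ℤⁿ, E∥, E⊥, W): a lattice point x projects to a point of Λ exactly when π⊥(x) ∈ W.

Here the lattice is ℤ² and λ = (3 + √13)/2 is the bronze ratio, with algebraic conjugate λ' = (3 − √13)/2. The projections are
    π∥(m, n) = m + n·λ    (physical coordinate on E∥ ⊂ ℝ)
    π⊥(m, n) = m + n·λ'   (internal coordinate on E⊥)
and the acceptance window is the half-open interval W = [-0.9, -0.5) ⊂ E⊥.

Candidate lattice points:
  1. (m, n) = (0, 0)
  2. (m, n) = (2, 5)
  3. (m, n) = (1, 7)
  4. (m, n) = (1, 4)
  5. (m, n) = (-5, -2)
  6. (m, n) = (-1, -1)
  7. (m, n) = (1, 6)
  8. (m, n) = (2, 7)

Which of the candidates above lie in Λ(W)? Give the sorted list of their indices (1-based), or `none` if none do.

6, 7

Compute λ' = (3−√13)/2 = -0.30278, so π⊥(m,n) = m -0.30278·n.
[1] lift (0,0): star map gives 0.00000; window check -0.9 ≤ 0.00000 < -0.5 is false → out
[2] lift (2,5): star map gives 0.48612; window check -0.9 ≤ 0.48612 < -0.5 is false → out
[3] lift (1,7): star map gives -1.11943; window check -0.9 ≤ -1.11943 < -0.5 is false → out
[4] lift (1,4): star map gives -0.21110; window check -0.9 ≤ -0.21110 < -0.5 is false → out
[5] lift (-5,-2): star map gives -4.39445; window check -0.9 ≤ -4.39445 < -0.5 is false → out
[6] lift (-1,-1): star map gives -0.69722; window check -0.9 ≤ -0.69722 < -0.5 is true → IN Λ
[7] lift (1,6): star map gives -0.81665; window check -0.9 ≤ -0.81665 < -0.5 is true → IN Λ
[8] lift (2,7): star map gives -0.11943; window check -0.9 ≤ -0.11943 < -0.5 is false → out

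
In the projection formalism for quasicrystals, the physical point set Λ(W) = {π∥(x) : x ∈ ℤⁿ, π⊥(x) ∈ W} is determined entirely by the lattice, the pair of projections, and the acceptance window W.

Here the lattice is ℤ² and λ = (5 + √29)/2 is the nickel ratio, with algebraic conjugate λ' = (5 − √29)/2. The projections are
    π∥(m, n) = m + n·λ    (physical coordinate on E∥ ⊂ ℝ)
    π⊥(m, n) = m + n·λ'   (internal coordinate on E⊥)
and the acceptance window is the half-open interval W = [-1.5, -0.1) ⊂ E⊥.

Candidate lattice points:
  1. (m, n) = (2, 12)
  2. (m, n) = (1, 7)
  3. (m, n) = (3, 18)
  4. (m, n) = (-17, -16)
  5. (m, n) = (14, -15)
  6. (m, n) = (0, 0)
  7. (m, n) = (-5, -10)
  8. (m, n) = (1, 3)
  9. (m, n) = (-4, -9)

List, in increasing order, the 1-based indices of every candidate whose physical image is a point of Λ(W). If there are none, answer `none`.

1, 2, 3

λ' = (5−√29)/2 ≈ -0.192582.
#1 (2,12): internal coord 2 + (12)·λ' = -0.310989; -0.310989 ∈ [-1.5, -0.1) → IN Λ
#2 (1,7): internal coord 1 + (7)·λ' = -0.348077; -0.348077 ∈ [-1.5, -0.1) → IN Λ
#3 (3,18): internal coord 3 + (18)·λ' = -0.466483; -0.466483 ∈ [-1.5, -0.1) → IN Λ
#4 (-17,-16): internal coord -17 + (-16)·λ' = -13.918682; -13.918682 ∉ [-1.5, -0.1) → out
#5 (14,-15): internal coord 14 + (-15)·λ' = +16.888736; +16.888736 ∉ [-1.5, -0.1) → out
#6 (0,0): internal coord 0 + (0)·λ' = +0.000000; +0.000000 ∉ [-1.5, -0.1) → out
#7 (-5,-10): internal coord -5 + (-10)·λ' = -3.074176; -3.074176 ∉ [-1.5, -0.1) → out
#8 (1,3): internal coord 1 + (3)·λ' = +0.422253; +0.422253 ∉ [-1.5, -0.1) → out
#9 (-4,-9): internal coord -4 + (-9)·λ' = -2.266758; -2.266758 ∉ [-1.5, -0.1) → out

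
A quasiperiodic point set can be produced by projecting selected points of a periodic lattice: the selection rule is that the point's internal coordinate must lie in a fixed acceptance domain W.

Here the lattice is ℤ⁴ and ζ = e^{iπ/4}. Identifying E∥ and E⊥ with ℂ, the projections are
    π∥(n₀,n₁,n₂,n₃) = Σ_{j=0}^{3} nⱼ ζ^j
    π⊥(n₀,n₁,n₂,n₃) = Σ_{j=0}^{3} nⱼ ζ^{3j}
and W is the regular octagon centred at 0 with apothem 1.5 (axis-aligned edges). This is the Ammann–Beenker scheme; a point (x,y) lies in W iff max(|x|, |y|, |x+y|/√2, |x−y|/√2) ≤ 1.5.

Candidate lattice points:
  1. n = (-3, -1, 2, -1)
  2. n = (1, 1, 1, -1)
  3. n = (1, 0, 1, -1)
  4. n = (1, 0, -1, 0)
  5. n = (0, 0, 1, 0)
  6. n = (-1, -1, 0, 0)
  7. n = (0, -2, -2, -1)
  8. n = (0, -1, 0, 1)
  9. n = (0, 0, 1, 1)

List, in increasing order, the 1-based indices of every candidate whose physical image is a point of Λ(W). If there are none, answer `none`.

π⊥(n) = n₀ + n₁ζ³ + n₂ζ⁶ + n₃ζ⁹ where ζ = e^{iπ/4}.
#1 (-3, -1, 2, -1): internal (-3.000000, -3.414214); octagon support 4.535534 vs apothem 1.5 → ∉ W
#2 (1, 1, 1, -1): internal (-0.414214, -1.000000); octagon support 1.000000 vs apothem 1.5 → ∈ W
#3 (1, 0, 1, -1): internal (0.292893, -1.707107); octagon support 1.707107 vs apothem 1.5 → ∉ W
#4 (1, 0, -1, 0): internal (1.000000, 1.000000); octagon support 1.414214 vs apothem 1.5 → ∈ W
#5 (0, 0, 1, 0): internal (0.000000, -1.000000); octagon support 1.000000 vs apothem 1.5 → ∈ W
#6 (-1, -1, 0, 0): internal (-0.292893, -0.707107); octagon support 0.707107 vs apothem 1.5 → ∈ W
#7 (0, -2, -2, -1): internal (0.707107, -0.121320); octagon support 0.707107 vs apothem 1.5 → ∈ W
#8 (0, -1, 0, 1): internal (1.414214, 0.000000); octagon support 1.414214 vs apothem 1.5 → ∈ W
#9 (0, 0, 1, 1): internal (0.707107, -0.292893); octagon support 0.707107 vs apothem 1.5 → ∈ W

2, 4, 5, 6, 7, 8, 9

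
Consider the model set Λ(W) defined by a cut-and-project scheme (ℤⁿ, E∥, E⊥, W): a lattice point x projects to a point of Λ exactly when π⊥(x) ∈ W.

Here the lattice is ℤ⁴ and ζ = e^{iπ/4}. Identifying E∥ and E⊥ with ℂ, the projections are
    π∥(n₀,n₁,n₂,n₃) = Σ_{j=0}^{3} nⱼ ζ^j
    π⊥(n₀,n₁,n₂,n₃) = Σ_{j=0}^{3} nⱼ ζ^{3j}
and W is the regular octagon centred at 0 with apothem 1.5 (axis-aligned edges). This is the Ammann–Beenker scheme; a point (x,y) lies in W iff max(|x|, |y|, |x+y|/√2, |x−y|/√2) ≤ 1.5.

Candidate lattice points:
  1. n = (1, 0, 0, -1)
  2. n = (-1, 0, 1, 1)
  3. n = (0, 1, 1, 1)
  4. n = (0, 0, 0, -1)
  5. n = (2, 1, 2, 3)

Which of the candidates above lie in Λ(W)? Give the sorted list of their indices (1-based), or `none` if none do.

π⊥(n) = n₀ + n₁ζ³ + n₂ζ⁶ + n₃ζ⁹ where ζ = e^{iπ/4}.
#1 (1, 0, 0, -1): internal (0.2929, -0.7071); octagon support 0.7071 vs apothem 1.5 → ∈ W
#2 (-1, 0, 1, 1): internal (-0.2929, -0.2929); octagon support 0.4142 vs apothem 1.5 → ∈ W
#3 (0, 1, 1, 1): internal (0.0000, 0.4142); octagon support 0.4142 vs apothem 1.5 → ∈ W
#4 (0, 0, 0, -1): internal (-0.7071, -0.7071); octagon support 1.0000 vs apothem 1.5 → ∈ W
#5 (2, 1, 2, 3): internal (3.4142, 0.8284); octagon support 3.4142 vs apothem 1.5 → ∉ W

1, 2, 3, 4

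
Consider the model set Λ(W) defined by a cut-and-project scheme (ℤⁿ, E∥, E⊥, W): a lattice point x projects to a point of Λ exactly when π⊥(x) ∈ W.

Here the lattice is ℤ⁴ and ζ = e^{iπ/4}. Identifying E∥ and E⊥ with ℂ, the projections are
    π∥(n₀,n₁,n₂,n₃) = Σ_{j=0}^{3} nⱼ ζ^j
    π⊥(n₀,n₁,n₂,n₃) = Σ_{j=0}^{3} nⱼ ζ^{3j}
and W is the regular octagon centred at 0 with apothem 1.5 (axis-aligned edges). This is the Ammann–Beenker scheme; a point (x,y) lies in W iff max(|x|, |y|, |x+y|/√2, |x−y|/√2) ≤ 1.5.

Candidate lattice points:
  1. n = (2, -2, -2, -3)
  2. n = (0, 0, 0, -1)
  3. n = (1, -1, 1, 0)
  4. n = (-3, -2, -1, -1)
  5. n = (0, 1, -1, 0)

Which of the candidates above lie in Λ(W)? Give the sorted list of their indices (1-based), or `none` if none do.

Internal map: ζ^{3j} for j=0..3 gives (1,0), (−√2/2,√2/2), (0,−1), (√2/2,√2/2).
#1 (2, -2, -2, -3): internal (1.2929, -1.5355); octagon support 2.0000 vs apothem 1.5 → ∉ W
#2 (0, 0, 0, -1): internal (-0.7071, -0.7071); octagon support 1.0000 vs apothem 1.5 → ∈ W
#3 (1, -1, 1, 0): internal (1.7071, -1.7071); octagon support 2.4142 vs apothem 1.5 → ∉ W
#4 (-3, -2, -1, -1): internal (-2.2929, -1.1213); octagon support 2.4142 vs apothem 1.5 → ∉ W
#5 (0, 1, -1, 0): internal (-0.7071, 1.7071); octagon support 1.7071 vs apothem 1.5 → ∉ W

2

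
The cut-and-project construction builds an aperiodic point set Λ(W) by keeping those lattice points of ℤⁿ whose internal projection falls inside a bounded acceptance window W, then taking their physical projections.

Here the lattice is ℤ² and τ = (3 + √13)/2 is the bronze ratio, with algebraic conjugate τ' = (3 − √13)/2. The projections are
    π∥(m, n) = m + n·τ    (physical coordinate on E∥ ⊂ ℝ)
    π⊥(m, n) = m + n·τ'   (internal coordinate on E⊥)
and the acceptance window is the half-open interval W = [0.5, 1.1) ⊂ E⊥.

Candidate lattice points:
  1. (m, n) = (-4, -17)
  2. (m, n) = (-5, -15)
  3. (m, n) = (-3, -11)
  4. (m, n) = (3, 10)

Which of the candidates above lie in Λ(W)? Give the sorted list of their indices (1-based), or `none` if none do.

Compute τ' = (3−√13)/2 = -0.302776, so π⊥(m,n) = m -0.302776·n.
[1] lift (-4,-17): star map gives 1.147186; window check 0.5 ≤ 1.147186 < 1.1 is false → out
[2] lift (-5,-15): star map gives -0.458365; window check 0.5 ≤ -0.458365 < 1.1 is false → out
[3] lift (-3,-11): star map gives 0.330532; window check 0.5 ≤ 0.330532 < 1.1 is false → out
[4] lift (3,10): star map gives -0.027756; window check 0.5 ≤ -0.027756 < 1.1 is false → out

none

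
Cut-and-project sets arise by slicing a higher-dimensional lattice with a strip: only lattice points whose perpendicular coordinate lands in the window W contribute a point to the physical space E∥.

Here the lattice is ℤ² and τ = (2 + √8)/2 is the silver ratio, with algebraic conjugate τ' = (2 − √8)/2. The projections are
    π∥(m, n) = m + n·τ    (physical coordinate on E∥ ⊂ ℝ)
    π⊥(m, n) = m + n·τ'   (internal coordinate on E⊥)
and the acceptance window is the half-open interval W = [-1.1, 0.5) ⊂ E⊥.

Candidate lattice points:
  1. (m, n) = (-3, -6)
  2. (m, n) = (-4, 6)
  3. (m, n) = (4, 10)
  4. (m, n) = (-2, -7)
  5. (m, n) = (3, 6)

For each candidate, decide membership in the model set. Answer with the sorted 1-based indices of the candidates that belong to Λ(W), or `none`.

Numerically τ ≈ 2.414214 and τ' = −1/τ ≈ -0.414214.
[1] lift (-3,-6): star map gives -0.514719; window check -1.1 ≤ -0.514719 < 0.5 is true → IN Λ
[2] lift (-4,6): star map gives -6.485281; window check -1.1 ≤ -6.485281 < 0.5 is false → out
[3] lift (4,10): star map gives -0.142136; window check -1.1 ≤ -0.142136 < 0.5 is true → IN Λ
[4] lift (-2,-7): star map gives 0.899495; window check -1.1 ≤ 0.899495 < 0.5 is false → out
[5] lift (3,6): star map gives 0.514719; window check -1.1 ≤ 0.514719 < 0.5 is false → out

1, 3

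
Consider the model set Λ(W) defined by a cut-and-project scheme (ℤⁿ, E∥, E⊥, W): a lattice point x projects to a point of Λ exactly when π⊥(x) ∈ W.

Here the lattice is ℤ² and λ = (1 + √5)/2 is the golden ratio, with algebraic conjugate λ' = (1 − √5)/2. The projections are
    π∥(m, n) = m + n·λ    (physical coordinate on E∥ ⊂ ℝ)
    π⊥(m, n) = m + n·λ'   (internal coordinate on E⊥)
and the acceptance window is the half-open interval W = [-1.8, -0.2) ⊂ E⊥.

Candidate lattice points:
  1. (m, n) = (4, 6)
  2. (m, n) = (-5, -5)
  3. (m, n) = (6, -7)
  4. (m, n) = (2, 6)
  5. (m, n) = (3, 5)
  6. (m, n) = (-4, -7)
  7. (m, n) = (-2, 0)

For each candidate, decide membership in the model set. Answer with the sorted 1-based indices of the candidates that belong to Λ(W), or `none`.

4

Compute λ' = (1−√5)/2 = -0.6180, so π⊥(m,n) = m -0.6180·n.
[1] lift (4,6): star map gives 0.2918; window check -1.8 ≤ 0.2918 < -0.2 is false → out
[2] lift (-5,-5): star map gives -1.9098; window check -1.8 ≤ -1.9098 < -0.2 is false → out
[3] lift (6,-7): star map gives 10.3262; window check -1.8 ≤ 10.3262 < -0.2 is false → out
[4] lift (2,6): star map gives -1.7082; window check -1.8 ≤ -1.7082 < -0.2 is true → IN Λ
[5] lift (3,5): star map gives -0.0902; window check -1.8 ≤ -0.0902 < -0.2 is false → out
[6] lift (-4,-7): star map gives 0.3262; window check -1.8 ≤ 0.3262 < -0.2 is false → out
[7] lift (-2,0): star map gives -2.0000; window check -1.8 ≤ -2.0000 < -0.2 is false → out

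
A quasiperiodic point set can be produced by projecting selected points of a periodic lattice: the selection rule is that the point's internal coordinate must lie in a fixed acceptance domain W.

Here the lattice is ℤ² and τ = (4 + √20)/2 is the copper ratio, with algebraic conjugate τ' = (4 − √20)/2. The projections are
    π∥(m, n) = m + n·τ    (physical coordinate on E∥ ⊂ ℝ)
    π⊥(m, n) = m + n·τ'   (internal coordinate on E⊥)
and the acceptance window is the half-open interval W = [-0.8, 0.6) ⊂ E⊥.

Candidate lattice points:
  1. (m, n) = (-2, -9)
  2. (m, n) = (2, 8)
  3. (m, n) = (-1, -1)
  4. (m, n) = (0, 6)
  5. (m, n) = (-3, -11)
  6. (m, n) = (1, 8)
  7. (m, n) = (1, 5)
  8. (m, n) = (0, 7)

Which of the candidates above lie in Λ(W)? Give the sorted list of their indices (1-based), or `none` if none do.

1, 2, 3, 5, 7

τ' = (4−√20)/2 ≈ -0.2361.
[1] lift (-2,-9): star map gives 0.1246; window check -0.8 ≤ 0.1246 < 0.6 is true → IN Λ
[2] lift (2,8): star map gives 0.1115; window check -0.8 ≤ 0.1115 < 0.6 is true → IN Λ
[3] lift (-1,-1): star map gives -0.7639; window check -0.8 ≤ -0.7639 < 0.6 is true → IN Λ
[4] lift (0,6): star map gives -1.4164; window check -0.8 ≤ -1.4164 < 0.6 is false → out
[5] lift (-3,-11): star map gives -0.4033; window check -0.8 ≤ -0.4033 < 0.6 is true → IN Λ
[6] lift (1,8): star map gives -0.8885; window check -0.8 ≤ -0.8885 < 0.6 is false → out
[7] lift (1,5): star map gives -0.1803; window check -0.8 ≤ -0.1803 < 0.6 is true → IN Λ
[8] lift (0,7): star map gives -1.6525; window check -0.8 ≤ -1.6525 < 0.6 is false → out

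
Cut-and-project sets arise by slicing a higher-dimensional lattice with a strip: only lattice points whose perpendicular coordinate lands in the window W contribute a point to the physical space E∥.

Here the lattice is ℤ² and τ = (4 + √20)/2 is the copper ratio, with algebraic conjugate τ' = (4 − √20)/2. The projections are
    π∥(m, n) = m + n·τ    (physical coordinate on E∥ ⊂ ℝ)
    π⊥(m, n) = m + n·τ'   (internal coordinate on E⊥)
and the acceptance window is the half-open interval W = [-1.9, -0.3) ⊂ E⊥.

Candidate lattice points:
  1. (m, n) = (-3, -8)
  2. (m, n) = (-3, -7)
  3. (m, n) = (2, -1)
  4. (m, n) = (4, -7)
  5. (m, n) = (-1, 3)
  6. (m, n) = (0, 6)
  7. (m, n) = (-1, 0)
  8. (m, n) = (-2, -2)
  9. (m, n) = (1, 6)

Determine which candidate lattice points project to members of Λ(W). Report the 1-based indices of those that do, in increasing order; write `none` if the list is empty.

1, 2, 5, 6, 7, 8, 9

τ' = (4−√20)/2 ≈ -0.23607.
[1] lift (-3,-8): star map gives -1.11146; window check -1.9 ≤ -1.11146 < -0.3 is true → IN Λ
[2] lift (-3,-7): star map gives -1.34752; window check -1.9 ≤ -1.34752 < -0.3 is true → IN Λ
[3] lift (2,-1): star map gives 2.23607; window check -1.9 ≤ 2.23607 < -0.3 is false → out
[4] lift (4,-7): star map gives 5.65248; window check -1.9 ≤ 5.65248 < -0.3 is false → out
[5] lift (-1,3): star map gives -1.70820; window check -1.9 ≤ -1.70820 < -0.3 is true → IN Λ
[6] lift (0,6): star map gives -1.41641; window check -1.9 ≤ -1.41641 < -0.3 is true → IN Λ
[7] lift (-1,0): star map gives -1.00000; window check -1.9 ≤ -1.00000 < -0.3 is true → IN Λ
[8] lift (-2,-2): star map gives -1.52786; window check -1.9 ≤ -1.52786 < -0.3 is true → IN Λ
[9] lift (1,6): star map gives -0.41641; window check -1.9 ≤ -0.41641 < -0.3 is true → IN Λ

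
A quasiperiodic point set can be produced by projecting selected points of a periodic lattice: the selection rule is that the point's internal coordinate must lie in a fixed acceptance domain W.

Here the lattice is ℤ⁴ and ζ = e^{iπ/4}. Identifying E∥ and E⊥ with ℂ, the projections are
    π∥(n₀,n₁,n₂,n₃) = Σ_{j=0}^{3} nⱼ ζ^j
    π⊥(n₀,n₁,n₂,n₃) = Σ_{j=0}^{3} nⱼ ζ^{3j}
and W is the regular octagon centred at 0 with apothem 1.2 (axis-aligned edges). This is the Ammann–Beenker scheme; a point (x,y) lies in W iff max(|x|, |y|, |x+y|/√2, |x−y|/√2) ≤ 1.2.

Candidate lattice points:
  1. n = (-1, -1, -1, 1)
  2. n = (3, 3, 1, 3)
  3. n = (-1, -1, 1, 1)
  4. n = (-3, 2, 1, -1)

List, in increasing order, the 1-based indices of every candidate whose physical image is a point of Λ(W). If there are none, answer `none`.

1, 3

With ζ = e^{iπ/4} the internal vectors are ζ^0,ζ^3,ζ^6,ζ^9.
#1 (-1, -1, -1, 1): internal (0.41421, 1.00000); octagon support 1.00000 vs apothem 1.2 → ∈ W
#2 (3, 3, 1, 3): internal (3.00000, 3.24264); octagon support 4.41421 vs apothem 1.2 → ∉ W
#3 (-1, -1, 1, 1): internal (0.41421, -1.00000); octagon support 1.00000 vs apothem 1.2 → ∈ W
#4 (-3, 2, 1, -1): internal (-5.12132, -0.29289); octagon support 5.12132 vs apothem 1.2 → ∉ W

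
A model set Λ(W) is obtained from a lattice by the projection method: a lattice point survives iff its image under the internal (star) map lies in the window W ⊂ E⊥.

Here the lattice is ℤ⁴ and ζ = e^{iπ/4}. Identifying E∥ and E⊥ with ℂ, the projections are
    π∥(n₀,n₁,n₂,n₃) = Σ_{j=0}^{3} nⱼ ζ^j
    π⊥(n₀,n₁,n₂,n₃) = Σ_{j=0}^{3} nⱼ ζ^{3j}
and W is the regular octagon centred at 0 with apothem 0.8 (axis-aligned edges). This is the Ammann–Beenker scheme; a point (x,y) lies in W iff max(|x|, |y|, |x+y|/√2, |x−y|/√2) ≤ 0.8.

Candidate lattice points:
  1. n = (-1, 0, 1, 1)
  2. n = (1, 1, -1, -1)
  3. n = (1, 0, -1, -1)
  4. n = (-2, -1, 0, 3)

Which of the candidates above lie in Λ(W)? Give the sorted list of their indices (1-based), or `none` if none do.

1, 3

With ζ = e^{iπ/4} the internal vectors are ζ^0,ζ^3,ζ^6,ζ^9.
#1 (-1, 0, 1, 1): internal (-0.2929, -0.2929); octagon support 0.4142 vs apothem 0.8 → ∈ W
#2 (1, 1, -1, -1): internal (-0.4142, 1.0000); octagon support 1.0000 vs apothem 0.8 → ∉ W
#3 (1, 0, -1, -1): internal (0.2929, 0.2929); octagon support 0.4142 vs apothem 0.8 → ∈ W
#4 (-2, -1, 0, 3): internal (0.8284, 1.4142); octagon support 1.5858 vs apothem 0.8 → ∉ W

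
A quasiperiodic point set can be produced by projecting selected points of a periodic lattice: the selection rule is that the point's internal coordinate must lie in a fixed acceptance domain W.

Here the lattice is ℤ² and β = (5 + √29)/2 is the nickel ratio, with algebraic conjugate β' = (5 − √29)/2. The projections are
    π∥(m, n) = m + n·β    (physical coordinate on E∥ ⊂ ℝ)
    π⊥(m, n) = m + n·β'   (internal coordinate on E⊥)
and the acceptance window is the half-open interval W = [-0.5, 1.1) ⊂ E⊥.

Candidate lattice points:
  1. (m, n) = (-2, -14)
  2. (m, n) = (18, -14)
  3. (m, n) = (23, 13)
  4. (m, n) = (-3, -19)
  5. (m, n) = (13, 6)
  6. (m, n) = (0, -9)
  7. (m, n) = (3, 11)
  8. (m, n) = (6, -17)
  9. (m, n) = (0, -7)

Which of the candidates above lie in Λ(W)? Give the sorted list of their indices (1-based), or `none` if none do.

1, 4, 7

Numerically β ≈ 5.192582 and β' = −1/β ≈ -0.192582.
#1 (-2,-14): internal coord -2 + (-14)·β' = +0.696154; +0.696154 ∈ [-0.5, 1.1) → IN Λ
#2 (18,-14): internal coord 18 + (-14)·β' = +20.696154; +20.696154 ∉ [-0.5, 1.1) → out
#3 (23,13): internal coord 23 + (13)·β' = +20.496429; +20.496429 ∉ [-0.5, 1.1) → out
#4 (-3,-19): internal coord -3 + (-19)·β' = +0.659066; +0.659066 ∈ [-0.5, 1.1) → IN Λ
#5 (13,6): internal coord 13 + (6)·β' = +11.844506; +11.844506 ∉ [-0.5, 1.1) → out
#6 (0,-9): internal coord 0 + (-9)·β' = +1.733242; +1.733242 ∉ [-0.5, 1.1) → out
#7 (3,11): internal coord 3 + (11)·β' = +0.881594; +0.881594 ∈ [-0.5, 1.1) → IN Λ
#8 (6,-17): internal coord 6 + (-17)·β' = +9.273901; +9.273901 ∉ [-0.5, 1.1) → out
#9 (0,-7): internal coord 0 + (-7)·β' = +1.348077; +1.348077 ∉ [-0.5, 1.1) → out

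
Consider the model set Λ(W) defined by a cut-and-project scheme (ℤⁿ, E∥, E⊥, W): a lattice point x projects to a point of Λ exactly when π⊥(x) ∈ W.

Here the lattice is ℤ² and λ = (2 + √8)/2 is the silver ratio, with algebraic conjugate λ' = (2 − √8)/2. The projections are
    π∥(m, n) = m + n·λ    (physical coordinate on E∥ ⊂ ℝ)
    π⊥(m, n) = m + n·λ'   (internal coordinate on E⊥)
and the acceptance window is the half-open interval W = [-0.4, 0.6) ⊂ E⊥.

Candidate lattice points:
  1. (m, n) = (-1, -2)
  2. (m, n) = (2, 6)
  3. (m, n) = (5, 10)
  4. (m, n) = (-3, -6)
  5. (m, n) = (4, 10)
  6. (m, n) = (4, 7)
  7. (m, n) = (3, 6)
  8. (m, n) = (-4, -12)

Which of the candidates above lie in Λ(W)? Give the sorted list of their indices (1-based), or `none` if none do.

1, 5, 7

Numerically λ ≈ 2.414214 and λ' = −1/λ ≈ -0.414214.
candidate 1: (m,n)=(-1,-2) → π∥ = -1-2·λ ≈ -5.828427, π⊥ = -1-2·λ' ≈ -0.171573 ∈ [-0.4, 0.6) ⇒ IN Λ
candidate 2: (m,n)=(2,6) → π∥ = 2+6·λ ≈ 16.485281, π⊥ = 2+6·λ' ≈ -0.485281 ∉ [-0.4, 0.6) ⇒ out
candidate 3: (m,n)=(5,10) → π∥ = 5+10·λ ≈ 29.142136, π⊥ = 5+10·λ' ≈ 0.857864 ∉ [-0.4, 0.6) ⇒ out
candidate 4: (m,n)=(-3,-6) → π∥ = -3-6·λ ≈ -17.485281, π⊥ = -3-6·λ' ≈ -0.514719 ∉ [-0.4, 0.6) ⇒ out
candidate 5: (m,n)=(4,10) → π∥ = 4+10·λ ≈ 28.142136, π⊥ = 4+10·λ' ≈ -0.142136 ∈ [-0.4, 0.6) ⇒ IN Λ
candidate 6: (m,n)=(4,7) → π∥ = 4+7·λ ≈ 20.899495, π⊥ = 4+7·λ' ≈ 1.100505 ∉ [-0.4, 0.6) ⇒ out
candidate 7: (m,n)=(3,6) → π∥ = 3+6·λ ≈ 17.485281, π⊥ = 3+6·λ' ≈ 0.514719 ∈ [-0.4, 0.6) ⇒ IN Λ
candidate 8: (m,n)=(-4,-12) → π∥ = -4-12·λ ≈ -32.970563, π⊥ = -4-12·λ' ≈ 0.970563 ∉ [-0.4, 0.6) ⇒ out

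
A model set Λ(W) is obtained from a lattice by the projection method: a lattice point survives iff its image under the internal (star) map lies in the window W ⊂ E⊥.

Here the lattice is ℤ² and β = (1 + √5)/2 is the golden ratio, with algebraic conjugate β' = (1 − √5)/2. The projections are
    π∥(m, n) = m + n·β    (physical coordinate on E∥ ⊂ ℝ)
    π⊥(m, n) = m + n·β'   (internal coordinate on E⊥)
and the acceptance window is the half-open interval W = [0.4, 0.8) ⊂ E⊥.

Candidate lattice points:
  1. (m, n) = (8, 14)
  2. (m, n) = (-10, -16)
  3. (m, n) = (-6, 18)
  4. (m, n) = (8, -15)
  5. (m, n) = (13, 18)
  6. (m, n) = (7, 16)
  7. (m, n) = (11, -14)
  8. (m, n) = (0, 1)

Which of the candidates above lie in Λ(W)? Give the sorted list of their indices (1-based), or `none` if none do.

Compute β' = (1−√5)/2 = -0.6180, so π⊥(m,n) = m -0.6180·n.
[1] lift (8,14): star map gives -0.6525; window check 0.4 ≤ -0.6525 < 0.8 is false → out
[2] lift (-10,-16): star map gives -0.1115; window check 0.4 ≤ -0.1115 < 0.8 is false → out
[3] lift (-6,18): star map gives -17.1246; window check 0.4 ≤ -17.1246 < 0.8 is false → out
[4] lift (8,-15): star map gives 17.2705; window check 0.4 ≤ 17.2705 < 0.8 is false → out
[5] lift (13,18): star map gives 1.8754; window check 0.4 ≤ 1.8754 < 0.8 is false → out
[6] lift (7,16): star map gives -2.8885; window check 0.4 ≤ -2.8885 < 0.8 is false → out
[7] lift (11,-14): star map gives 19.6525; window check 0.4 ≤ 19.6525 < 0.8 is false → out
[8] lift (0,1): star map gives -0.6180; window check 0.4 ≤ -0.6180 < 0.8 is false → out

none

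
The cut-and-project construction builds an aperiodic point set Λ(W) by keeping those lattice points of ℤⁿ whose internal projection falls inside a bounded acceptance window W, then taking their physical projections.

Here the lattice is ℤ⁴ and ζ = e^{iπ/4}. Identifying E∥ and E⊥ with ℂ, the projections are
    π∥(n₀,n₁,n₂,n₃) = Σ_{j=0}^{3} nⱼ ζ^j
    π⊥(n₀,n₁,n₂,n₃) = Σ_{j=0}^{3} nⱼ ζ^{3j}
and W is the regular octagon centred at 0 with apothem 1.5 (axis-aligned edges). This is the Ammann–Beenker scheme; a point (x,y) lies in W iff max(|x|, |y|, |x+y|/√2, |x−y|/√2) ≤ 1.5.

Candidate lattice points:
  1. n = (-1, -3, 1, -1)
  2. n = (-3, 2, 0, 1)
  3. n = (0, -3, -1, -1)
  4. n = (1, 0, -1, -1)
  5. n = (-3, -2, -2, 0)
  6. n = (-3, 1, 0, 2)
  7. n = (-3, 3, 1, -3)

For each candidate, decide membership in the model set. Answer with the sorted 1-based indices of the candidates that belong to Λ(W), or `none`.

4

π⊥(n) = n₀ + n₁ζ³ + n₂ζ⁶ + n₃ζ⁹ where ζ = e^{iπ/4}.
candidate 1: n = (-1, -3, 1, -1) → π⊥ ≈ (+0.41421, -3.82843); max(|x|,|y|,|x±y|/√2) = 3.82843 > 1.5 ⇒ ∉ W
candidate 2: n = (-3, 2, 0, 1) → π⊥ ≈ (-3.70711, +2.12132); max(|x|,|y|,|x±y|/√2) = 4.12132 > 1.5 ⇒ ∉ W
candidate 3: n = (0, -3, -1, -1) → π⊥ ≈ (+1.41421, -1.82843); max(|x|,|y|,|x±y|/√2) = 2.29289 > 1.5 ⇒ ∉ W
candidate 4: n = (1, 0, -1, -1) → π⊥ ≈ (+0.29289, +0.29289); max(|x|,|y|,|x±y|/√2) = 0.41421 ≤ 1.5 ⇒ ∈ W
candidate 5: n = (-3, -2, -2, 0) → π⊥ ≈ (-1.58579, +0.58579); max(|x|,|y|,|x±y|/√2) = 1.58579 > 1.5 ⇒ ∉ W
candidate 6: n = (-3, 1, 0, 2) → π⊥ ≈ (-2.29289, +2.12132); max(|x|,|y|,|x±y|/√2) = 3.12132 > 1.5 ⇒ ∉ W
candidate 7: n = (-3, 3, 1, -3) → π⊥ ≈ (-7.24264, -1.00000); max(|x|,|y|,|x±y|/√2) = 7.24264 > 1.5 ⇒ ∉ W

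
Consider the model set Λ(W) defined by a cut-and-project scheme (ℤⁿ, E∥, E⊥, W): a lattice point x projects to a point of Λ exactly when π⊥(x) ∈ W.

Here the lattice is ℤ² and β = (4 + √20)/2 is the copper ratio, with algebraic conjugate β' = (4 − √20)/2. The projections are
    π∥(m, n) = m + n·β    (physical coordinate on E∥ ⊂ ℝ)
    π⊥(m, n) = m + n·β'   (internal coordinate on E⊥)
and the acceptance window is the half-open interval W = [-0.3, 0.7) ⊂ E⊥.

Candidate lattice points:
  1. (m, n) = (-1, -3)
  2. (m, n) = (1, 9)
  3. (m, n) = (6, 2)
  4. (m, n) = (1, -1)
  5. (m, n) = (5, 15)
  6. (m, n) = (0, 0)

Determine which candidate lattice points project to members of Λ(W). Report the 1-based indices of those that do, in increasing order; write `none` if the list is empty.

1, 6

β' = (4−√20)/2 ≈ -0.2361.
#1 (-1,-3): internal coord -1 + (-3)·β' = -0.2918; -0.2918 ∈ [-0.3, 0.7) → IN Λ
#2 (1,9): internal coord 1 + (9)·β' = -1.1246; -1.1246 ∉ [-0.3, 0.7) → out
#3 (6,2): internal coord 6 + (2)·β' = +5.5279; +5.5279 ∉ [-0.3, 0.7) → out
#4 (1,-1): internal coord 1 + (-1)·β' = +1.2361; +1.2361 ∉ [-0.3, 0.7) → out
#5 (5,15): internal coord 5 + (15)·β' = +1.4590; +1.4590 ∉ [-0.3, 0.7) → out
#6 (0,0): internal coord 0 + (0)·β' = +0.0000; +0.0000 ∈ [-0.3, 0.7) → IN Λ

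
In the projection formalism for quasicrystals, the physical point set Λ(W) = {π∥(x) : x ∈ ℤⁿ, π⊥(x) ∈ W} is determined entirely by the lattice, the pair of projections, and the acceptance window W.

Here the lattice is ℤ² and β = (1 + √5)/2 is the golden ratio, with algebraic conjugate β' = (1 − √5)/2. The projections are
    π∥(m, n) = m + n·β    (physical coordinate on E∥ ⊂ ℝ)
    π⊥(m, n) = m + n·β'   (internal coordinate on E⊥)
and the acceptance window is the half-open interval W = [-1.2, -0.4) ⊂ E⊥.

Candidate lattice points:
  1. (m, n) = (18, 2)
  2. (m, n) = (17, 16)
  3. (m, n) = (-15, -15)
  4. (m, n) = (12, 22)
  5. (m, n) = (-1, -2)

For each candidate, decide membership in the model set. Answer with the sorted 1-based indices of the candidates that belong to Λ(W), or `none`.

none

Compute β' = (1−√5)/2 = -0.61803, so π⊥(m,n) = m -0.61803·n.
candidate 1: (m,n)=(18,2) → π∥ = 18+2·β ≈ 21.23607, π⊥ = 18+2·β' ≈ 16.76393 ∉ [-1.2, -0.4) ⇒ out
candidate 2: (m,n)=(17,16) → π∥ = 17+16·β ≈ 42.88854, π⊥ = 17+16·β' ≈ 7.11146 ∉ [-1.2, -0.4) ⇒ out
candidate 3: (m,n)=(-15,-15) → π∥ = -15-15·β ≈ -39.27051, π⊥ = -15-15·β' ≈ -5.72949 ∉ [-1.2, -0.4) ⇒ out
candidate 4: (m,n)=(12,22) → π∥ = 12+22·β ≈ 47.59675, π⊥ = 12+22·β' ≈ -1.59675 ∉ [-1.2, -0.4) ⇒ out
candidate 5: (m,n)=(-1,-2) → π∥ = -1-2·β ≈ -4.23607, π⊥ = -1-2·β' ≈ 0.23607 ∉ [-1.2, -0.4) ⇒ out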